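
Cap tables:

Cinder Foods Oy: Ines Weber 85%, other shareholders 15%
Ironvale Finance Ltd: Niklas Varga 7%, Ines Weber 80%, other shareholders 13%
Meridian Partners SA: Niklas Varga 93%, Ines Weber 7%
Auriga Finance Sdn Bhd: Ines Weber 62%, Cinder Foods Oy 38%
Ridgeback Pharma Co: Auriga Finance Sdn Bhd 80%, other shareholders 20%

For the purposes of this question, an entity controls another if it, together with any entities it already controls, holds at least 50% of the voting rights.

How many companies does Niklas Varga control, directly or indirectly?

1

Niklas holds 93% of Meridian, so Niklas controls Meridian.
No other company's threshold is met.
Niklas controls 1 company.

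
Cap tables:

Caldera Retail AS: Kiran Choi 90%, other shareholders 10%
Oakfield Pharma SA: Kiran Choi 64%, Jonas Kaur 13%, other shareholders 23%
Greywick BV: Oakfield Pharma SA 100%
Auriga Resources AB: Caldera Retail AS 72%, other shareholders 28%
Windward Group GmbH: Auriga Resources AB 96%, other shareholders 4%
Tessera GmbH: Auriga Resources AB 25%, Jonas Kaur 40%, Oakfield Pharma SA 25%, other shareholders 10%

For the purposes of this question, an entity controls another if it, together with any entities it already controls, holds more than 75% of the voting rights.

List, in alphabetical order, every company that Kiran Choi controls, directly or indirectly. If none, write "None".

Caldera Retail AS

Kiran holds 90% of Caldera, so Kiran controls Caldera.
No other company's threshold is met.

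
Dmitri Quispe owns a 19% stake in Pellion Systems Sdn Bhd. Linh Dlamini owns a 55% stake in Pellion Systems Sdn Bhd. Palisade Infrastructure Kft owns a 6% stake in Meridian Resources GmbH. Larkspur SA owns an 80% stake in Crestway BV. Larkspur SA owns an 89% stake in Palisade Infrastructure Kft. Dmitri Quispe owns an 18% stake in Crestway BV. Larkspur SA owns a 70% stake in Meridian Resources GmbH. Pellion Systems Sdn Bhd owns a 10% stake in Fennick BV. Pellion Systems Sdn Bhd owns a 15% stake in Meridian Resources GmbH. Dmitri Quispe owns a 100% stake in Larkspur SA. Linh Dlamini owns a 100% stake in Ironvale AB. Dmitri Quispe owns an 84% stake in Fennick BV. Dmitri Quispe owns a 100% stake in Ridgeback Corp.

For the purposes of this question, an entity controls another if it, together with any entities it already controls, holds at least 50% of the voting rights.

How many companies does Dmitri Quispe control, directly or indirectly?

6

Dmitri holds 100% of Larkspur, so Dmitri controls Larkspur.
Dmitri holds 100% of Ridgeback, so Dmitri controls Ridgeback.
Larkspur and Dmitri together hold 80% + 18% = 98% of Crestway, so Dmitri controls Crestway.
Larkspur holds 89% of Palisade, so Dmitri controls Palisade.
Dmitri holds 84% of Fennick, so Dmitri controls Fennick.
Larkspur and Palisade together hold 70% + 6% = 76% of Meridian, so Dmitri controls Meridian.
No other company's threshold is met.
Dmitri controls 6 companies.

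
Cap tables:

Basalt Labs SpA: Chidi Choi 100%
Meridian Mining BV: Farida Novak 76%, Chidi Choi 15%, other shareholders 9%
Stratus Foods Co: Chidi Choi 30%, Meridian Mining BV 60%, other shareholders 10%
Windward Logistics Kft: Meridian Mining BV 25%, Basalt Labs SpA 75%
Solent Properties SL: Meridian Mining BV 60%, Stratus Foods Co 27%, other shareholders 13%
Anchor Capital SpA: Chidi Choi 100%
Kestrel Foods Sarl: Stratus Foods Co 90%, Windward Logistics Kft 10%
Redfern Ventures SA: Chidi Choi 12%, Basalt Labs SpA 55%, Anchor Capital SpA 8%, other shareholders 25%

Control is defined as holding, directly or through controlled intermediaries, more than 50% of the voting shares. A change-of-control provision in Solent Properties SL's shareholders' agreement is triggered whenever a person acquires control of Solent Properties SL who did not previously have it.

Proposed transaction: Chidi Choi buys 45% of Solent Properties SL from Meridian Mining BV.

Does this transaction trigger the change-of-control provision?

No

The purchase adds only to Chidi's holdings (Meridian's stake shrinks), so Chidi is the only person who could newly come to control Solent.
Chidi holds 100% of Basalt, so Chidi controls Basalt.
Basalt holds 75% of Windward, so Chidi controls Windward.
Chidi holds 100% of Anchor, so Chidi controls Anchor.
Chidi and Basalt and Anchor together hold 12% + 55% + 8% = 75% of Redfern, so Chidi controls Redfern.
Neither Chidi nor any entity Chidi controls holds any voting interest in Solent.
So before the transaction, Chidi does not control Solent.
After the purchase, Chidi holds 45% of Solent directly, and Meridian's stake falls to 15%.
After the transaction, Chidi's side holds 45% of Solent, not > 50%, so Chidi still does not control Solent.
No new person acquires control, so the clause is not triggered.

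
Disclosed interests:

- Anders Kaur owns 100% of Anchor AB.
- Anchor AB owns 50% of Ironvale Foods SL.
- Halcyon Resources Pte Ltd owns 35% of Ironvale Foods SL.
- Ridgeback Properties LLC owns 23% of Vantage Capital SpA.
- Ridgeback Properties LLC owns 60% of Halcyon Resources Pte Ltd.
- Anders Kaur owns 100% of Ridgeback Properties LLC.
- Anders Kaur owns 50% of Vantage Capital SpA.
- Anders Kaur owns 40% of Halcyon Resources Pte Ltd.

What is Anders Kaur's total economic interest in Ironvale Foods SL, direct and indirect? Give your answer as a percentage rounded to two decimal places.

85.00%

Anders reaches Ironvale along 3 paths.
Via Anchor: 100% × 50% = 50%.
Via Ridgeback → Halcyon: 100% × 60% × 35% = 21%.
Via Halcyon: 40% × 35% = 14%.
Total: 50% + 21% + 14% = 85%.
Rounded: 85.00%.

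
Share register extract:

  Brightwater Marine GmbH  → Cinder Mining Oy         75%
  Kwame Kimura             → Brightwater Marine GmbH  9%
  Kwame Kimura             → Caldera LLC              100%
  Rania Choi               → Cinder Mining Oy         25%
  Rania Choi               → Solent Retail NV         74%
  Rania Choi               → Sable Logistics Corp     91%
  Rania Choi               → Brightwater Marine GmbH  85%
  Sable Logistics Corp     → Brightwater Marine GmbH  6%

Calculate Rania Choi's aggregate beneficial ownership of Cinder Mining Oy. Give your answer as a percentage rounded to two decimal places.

92.85%

Rania reaches Cinder along 3 paths.
Via Brightwater: 85% × 75% = 63.75%.
Via Sable → Brightwater: 91% × 6% × 75% = 4.095%.
Direct stake: 25% = 25%.
Total: 63.75% + 4.095% + 25% = 92.845%.
Rounded: 92.85%.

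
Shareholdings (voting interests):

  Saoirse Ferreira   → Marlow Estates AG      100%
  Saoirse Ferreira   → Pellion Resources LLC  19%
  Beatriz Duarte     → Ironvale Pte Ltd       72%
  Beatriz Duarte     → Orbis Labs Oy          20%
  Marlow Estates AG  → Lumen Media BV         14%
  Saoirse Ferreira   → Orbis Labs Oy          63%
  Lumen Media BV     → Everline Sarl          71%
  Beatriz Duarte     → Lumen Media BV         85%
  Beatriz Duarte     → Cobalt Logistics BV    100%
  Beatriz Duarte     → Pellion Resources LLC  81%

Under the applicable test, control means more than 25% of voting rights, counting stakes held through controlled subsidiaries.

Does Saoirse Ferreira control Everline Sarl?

No

Saoirse holds 100% of Marlow, so Saoirse controls Marlow.
Saoirse holds 63% of Orbis, so Saoirse controls Orbis.
Neither Saoirse nor any entity Saoirse controls holds any voting interest in Everline.
So Saoirse does not control Everline.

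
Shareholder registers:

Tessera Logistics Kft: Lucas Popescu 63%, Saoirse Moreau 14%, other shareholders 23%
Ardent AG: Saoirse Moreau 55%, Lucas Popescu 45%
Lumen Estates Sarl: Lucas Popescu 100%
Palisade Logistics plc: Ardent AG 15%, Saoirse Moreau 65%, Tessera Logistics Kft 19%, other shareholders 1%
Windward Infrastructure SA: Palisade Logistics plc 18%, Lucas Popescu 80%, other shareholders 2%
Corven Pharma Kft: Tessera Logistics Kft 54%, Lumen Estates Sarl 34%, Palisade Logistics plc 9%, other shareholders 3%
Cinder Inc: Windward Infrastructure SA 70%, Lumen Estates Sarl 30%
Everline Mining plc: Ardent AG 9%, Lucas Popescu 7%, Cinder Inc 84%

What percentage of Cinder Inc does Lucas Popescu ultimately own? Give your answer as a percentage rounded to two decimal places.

88.36%

Lucas reaches Cinder along 4 paths.
Via Ardent → Palisade → Windward: 45% × 15% × 18% × 70% = 0.8505%.
Via Tessera → Palisade → Windward: 63% × 19% × 18% × 70% = 1.50822%.
Via Windward: 80% × 70% = 56%.
Via Lumen: 100% × 30% = 30%.
Total: 0.8505% + 1.50822% + 56% + 30% = 88.35872%.
Rounded: 88.36%.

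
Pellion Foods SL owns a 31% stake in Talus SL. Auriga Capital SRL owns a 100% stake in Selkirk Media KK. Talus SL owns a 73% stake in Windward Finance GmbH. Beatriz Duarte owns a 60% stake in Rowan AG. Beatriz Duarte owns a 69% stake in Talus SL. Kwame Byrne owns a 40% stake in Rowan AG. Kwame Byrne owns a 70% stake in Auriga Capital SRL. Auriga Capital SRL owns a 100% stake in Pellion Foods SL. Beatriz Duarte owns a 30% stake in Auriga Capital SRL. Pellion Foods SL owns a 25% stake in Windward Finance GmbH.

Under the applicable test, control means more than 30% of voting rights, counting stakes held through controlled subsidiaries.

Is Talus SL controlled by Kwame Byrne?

Kwame holds 70% of Auriga, so Kwame controls Auriga.
Auriga holds 100% of Pellion, so Kwame controls Pellion.
Pellion holds 31% of Talus, so Kwame controls Talus.

Yes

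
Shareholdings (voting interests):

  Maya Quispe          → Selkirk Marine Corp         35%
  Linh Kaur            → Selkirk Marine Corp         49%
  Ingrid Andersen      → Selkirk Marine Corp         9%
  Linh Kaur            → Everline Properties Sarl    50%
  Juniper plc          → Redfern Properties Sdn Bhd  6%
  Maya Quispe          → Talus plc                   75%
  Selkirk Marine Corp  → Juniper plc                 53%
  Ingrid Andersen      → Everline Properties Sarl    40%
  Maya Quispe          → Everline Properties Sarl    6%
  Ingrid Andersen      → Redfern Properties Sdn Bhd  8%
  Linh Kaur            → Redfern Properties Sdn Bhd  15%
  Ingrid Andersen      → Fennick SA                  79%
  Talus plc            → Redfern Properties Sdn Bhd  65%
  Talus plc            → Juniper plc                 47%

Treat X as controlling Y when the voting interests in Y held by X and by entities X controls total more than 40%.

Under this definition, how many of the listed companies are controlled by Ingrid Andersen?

Ingrid holds 79% of Fennick, so Ingrid controls Fennick.
No other company's threshold is met.
Ingrid controls 1 company.

1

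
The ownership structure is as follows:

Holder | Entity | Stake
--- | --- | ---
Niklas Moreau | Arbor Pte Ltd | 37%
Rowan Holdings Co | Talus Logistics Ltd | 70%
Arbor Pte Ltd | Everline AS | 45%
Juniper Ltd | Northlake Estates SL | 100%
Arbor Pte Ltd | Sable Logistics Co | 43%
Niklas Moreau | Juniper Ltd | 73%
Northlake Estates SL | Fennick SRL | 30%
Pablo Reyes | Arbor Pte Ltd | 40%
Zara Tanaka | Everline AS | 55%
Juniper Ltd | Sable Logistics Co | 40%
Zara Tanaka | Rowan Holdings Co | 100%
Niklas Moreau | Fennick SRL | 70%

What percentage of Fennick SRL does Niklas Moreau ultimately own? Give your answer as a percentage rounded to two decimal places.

91.90%

Niklas reaches Fennick along 2 paths.
Via Juniper → Northlake: 73% × 100% × 30% = 21.9%.
Direct stake: 70% = 70%.
Total: 21.9% + 70% = 91.9%.
Rounded: 91.90%.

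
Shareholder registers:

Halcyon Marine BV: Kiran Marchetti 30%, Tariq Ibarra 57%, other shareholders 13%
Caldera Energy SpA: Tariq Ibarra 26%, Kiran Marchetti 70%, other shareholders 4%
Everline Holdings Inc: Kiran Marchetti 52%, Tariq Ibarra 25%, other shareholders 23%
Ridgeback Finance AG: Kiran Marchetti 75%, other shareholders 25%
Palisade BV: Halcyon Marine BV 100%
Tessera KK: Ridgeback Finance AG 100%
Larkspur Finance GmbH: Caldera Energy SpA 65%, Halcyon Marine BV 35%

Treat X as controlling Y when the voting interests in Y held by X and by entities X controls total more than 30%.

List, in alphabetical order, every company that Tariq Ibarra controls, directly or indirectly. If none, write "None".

Tariq holds 57% of Halcyon, so Tariq controls Halcyon.
Halcyon holds 100% of Palisade, so Tariq controls Palisade.
Halcyon holds 35% of Larkspur, so Tariq controls Larkspur.
No other company's threshold is met.

Halcyon Marine BV, Larkspur Finance GmbH, Palisade BV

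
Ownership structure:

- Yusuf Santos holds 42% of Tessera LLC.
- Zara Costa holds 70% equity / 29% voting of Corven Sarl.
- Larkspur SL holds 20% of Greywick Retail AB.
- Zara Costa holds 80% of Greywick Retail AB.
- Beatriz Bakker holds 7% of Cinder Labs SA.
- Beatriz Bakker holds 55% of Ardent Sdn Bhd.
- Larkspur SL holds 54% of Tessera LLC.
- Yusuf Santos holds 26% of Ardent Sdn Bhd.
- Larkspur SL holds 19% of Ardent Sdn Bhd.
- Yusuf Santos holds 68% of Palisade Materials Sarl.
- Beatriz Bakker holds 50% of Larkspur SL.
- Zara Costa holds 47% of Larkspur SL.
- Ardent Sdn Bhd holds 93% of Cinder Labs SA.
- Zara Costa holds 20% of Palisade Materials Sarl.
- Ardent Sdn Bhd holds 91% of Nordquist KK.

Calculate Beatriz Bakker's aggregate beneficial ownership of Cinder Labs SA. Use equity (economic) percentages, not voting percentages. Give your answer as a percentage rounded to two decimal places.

66.99%

Beatriz reaches Cinder along 3 paths.
Via Ardent: 55% × 93% = 51.15%.
Via Larkspur → Ardent: 50% × 19% × 93% = 8.835%.
Direct stake: 7% = 7%.
Total: 51.15% + 8.835% + 7% = 66.985%.
Rounded: 66.99%.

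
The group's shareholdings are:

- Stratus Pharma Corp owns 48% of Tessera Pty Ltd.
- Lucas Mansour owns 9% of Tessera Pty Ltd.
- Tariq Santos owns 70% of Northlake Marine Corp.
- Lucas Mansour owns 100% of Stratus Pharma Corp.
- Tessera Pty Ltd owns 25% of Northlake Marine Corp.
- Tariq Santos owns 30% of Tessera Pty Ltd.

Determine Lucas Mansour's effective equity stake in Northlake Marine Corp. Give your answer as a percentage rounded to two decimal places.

Lucas reaches Northlake along 2 paths.
Via Tessera: 9% × 25% = 2.25%.
Via Stratus → Tessera: 100% × 48% × 25% = 12%.
Total: 2.25% + 12% = 14.25%.

14.25%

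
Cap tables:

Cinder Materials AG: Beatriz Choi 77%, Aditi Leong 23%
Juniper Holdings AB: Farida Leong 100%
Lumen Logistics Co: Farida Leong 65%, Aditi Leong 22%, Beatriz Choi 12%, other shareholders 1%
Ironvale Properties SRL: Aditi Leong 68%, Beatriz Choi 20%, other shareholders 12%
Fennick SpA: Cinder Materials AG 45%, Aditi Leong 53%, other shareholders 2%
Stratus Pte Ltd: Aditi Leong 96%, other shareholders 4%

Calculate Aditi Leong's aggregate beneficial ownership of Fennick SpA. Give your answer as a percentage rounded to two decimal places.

63.35%

Aditi reaches Fennick along 2 paths.
Via Cinder: 23% × 45% = 10.35%.
Direct stake: 53% = 53%.
Total: 10.35% + 53% = 63.35%.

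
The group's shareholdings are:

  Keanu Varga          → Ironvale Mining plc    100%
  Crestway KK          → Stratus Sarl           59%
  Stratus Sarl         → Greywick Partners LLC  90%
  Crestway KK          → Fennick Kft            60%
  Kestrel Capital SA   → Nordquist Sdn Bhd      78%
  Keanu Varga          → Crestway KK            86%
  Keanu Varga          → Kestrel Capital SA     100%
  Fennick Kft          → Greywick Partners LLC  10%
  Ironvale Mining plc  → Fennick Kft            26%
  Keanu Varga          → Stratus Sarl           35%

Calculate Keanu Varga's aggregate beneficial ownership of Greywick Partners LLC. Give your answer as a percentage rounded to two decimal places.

Keanu reaches Greywick along 4 paths.
Via Ironvale → Fennick: 100% × 26% × 10% = 2.6%.
Via Crestway → Fennick: 86% × 60% × 10% = 5.16%.
Via Stratus: 35% × 90% = 31.5%.
Via Crestway → Stratus: 86% × 59% × 90% = 45.666%.
Total: 2.6% + 5.16% + 31.5% + 45.666% = 84.926%.
Rounded: 84.93%.

84.93%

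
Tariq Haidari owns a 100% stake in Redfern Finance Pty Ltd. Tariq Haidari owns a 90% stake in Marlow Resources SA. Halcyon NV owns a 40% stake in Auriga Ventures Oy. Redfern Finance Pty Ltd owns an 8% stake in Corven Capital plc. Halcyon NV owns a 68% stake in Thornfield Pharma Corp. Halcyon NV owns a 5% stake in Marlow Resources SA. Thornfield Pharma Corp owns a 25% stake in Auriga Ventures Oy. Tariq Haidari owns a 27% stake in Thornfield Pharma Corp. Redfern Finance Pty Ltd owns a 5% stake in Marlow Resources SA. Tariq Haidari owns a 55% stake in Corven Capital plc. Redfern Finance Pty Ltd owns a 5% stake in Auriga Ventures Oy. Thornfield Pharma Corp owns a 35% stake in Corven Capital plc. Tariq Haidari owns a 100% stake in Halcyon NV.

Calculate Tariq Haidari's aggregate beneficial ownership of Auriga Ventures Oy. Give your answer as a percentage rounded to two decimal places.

Tariq reaches Auriga along 4 paths.
Via Thornfield: 27% × 25% = 6.75%.
Via Halcyon → Thornfield: 100% × 68% × 25% = 17%.
Via Redfern: 100% × 5% = 5%.
Via Halcyon: 100% × 40% = 40%.
Total: 6.75% + 17% + 5% + 40% = 68.75%.

68.75%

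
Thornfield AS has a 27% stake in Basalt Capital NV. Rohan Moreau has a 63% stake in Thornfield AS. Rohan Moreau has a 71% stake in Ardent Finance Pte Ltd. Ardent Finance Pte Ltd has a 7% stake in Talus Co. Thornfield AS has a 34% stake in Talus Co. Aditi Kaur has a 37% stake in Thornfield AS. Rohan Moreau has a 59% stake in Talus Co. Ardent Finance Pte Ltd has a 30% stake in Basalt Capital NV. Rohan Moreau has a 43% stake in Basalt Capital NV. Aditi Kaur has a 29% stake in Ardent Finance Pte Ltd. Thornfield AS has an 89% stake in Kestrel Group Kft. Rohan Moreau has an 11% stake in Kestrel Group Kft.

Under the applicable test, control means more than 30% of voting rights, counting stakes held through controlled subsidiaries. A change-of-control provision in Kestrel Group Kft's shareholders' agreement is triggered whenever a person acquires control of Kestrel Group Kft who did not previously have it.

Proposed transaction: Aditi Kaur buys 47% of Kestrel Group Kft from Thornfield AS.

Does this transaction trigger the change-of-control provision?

No

The purchase adds only to Aditi's holdings (Thornfield's stake shrinks), so Aditi is the only person who could newly come to control Kestrel.
Aditi holds 37% of Thornfield, so Aditi controls Thornfield.
Thornfield holds 89% of Kestrel, so Aditi controls Kestrel.
So Aditi already controls Kestrel before the transaction.
After the purchase, Aditi holds 47% of Kestrel directly, and Thornfield's stake falls to 42%.
Aditi controlled Kestrel already, so this is not a new person acquiring control; every other person's position is unchanged or reduced.
No new person acquires control, so the clause is not triggered.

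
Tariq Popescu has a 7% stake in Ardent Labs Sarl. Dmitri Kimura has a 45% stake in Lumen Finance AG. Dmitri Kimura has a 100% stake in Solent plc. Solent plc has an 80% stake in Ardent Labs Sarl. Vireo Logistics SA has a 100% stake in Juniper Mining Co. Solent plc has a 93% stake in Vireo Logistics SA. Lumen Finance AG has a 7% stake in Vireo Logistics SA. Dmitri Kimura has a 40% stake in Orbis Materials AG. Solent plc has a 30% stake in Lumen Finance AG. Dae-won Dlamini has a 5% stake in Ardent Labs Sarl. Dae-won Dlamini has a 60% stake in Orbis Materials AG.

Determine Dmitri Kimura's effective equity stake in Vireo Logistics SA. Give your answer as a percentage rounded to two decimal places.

98.25%

Dmitri reaches Vireo along 3 paths.
Via Solent: 100% × 93% = 93%.
Via Solent → Lumen: 100% × 30% × 7% = 2.1%.
Via Lumen: 45% × 7% = 3.15%.
Total: 93% + 2.1% + 3.15% = 98.25%.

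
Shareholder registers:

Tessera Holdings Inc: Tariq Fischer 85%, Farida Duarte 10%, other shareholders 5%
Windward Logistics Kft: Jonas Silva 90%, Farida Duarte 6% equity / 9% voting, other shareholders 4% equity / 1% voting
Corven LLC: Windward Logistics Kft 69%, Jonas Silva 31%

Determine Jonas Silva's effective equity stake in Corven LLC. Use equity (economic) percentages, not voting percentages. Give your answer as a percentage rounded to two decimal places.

93.10%

Jonas reaches Corven along 2 paths.
Via Windward: 90% × 69% = 62.1%.
Direct stake: 31% = 31%.
Total: 62.1% + 31% = 93.1%.
Rounded: 93.10%.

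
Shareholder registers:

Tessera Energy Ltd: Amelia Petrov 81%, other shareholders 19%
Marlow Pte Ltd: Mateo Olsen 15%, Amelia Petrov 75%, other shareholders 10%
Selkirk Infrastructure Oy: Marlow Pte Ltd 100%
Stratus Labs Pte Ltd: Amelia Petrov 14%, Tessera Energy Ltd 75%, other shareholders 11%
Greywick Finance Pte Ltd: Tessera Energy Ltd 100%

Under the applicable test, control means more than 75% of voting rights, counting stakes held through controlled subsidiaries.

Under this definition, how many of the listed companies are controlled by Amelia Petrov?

Amelia holds 81% of Tessera, so Amelia controls Tessera.
Amelia and Tessera together hold 14% + 75% = 89% of Stratus, so Amelia controls Stratus.
Tessera holds 100% of Greywick, so Amelia controls Greywick.
No other company's threshold is met.
Amelia controls 3 companies.

3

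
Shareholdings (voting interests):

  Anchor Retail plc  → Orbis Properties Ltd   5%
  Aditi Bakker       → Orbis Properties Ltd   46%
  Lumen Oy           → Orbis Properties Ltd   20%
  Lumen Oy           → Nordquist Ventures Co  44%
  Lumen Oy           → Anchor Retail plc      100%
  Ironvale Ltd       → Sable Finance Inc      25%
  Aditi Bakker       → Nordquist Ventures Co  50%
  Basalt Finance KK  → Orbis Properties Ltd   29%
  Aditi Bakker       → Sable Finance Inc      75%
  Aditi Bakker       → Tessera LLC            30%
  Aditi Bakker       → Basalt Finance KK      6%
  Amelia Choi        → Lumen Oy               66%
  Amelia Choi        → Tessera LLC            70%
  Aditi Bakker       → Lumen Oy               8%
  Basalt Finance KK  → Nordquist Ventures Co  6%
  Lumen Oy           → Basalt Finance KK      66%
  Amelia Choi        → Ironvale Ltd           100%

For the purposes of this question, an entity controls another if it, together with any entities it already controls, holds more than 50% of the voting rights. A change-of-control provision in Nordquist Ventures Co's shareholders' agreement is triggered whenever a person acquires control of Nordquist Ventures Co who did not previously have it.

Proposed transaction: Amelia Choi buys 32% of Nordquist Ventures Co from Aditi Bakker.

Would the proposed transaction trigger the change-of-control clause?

Yes

The purchase adds only to Amelia's holdings (Aditi's stake shrinks), so Amelia is the only person who could newly come to control Nordquist.
Amelia holds 100% of Ironvale, so Amelia controls Ironvale.
Amelia holds 66% of Lumen, so Amelia controls Lumen.
Amelia holds 70% of Tessera, so Amelia controls Tessera.
Lumen holds 100% of Anchor, so Amelia controls Anchor.
Lumen holds 66% of Basalt, so Amelia controls Basalt.
Lumen and Basalt and Anchor together hold 20% + 29% + 5% = 54% of Orbis, so Amelia controls Orbis.
In Nordquist, Amelia's side holds only 44% + 6% = 50%, not > 50%.
So before the transaction, Amelia does not control Nordquist.
After the purchase, Amelia holds 32% of Nordquist directly, and Aditi's stake falls to 18%.
Lumen and Basalt and Amelia together hold 44% + 6% + 32% = 82% of Nordquist, so Amelia controls Nordquist.
Amelia did not control Nordquist before and does after, so the clause is triggered.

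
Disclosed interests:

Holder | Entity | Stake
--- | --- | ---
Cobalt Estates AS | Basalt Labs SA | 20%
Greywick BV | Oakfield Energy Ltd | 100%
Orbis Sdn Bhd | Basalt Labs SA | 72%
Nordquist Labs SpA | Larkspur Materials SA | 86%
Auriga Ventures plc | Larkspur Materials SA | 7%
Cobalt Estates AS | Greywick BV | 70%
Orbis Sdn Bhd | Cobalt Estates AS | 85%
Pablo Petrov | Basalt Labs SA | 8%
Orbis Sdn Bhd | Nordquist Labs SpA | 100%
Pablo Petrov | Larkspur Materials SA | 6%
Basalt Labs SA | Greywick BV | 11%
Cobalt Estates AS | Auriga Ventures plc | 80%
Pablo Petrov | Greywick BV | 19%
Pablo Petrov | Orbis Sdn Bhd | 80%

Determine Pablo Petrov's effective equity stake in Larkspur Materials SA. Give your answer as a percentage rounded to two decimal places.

Pablo reaches Larkspur along 3 paths.
Via Orbis → Cobalt → Auriga: 80% × 85% × 80% × 7% = 3.808%.
Via Orbis → Nordquist: 80% × 100% × 86% = 68.8%.
Direct stake: 6% = 6%.
Total: 3.808% + 68.8% + 6% = 78.608%.
Rounded: 78.61%.

78.61%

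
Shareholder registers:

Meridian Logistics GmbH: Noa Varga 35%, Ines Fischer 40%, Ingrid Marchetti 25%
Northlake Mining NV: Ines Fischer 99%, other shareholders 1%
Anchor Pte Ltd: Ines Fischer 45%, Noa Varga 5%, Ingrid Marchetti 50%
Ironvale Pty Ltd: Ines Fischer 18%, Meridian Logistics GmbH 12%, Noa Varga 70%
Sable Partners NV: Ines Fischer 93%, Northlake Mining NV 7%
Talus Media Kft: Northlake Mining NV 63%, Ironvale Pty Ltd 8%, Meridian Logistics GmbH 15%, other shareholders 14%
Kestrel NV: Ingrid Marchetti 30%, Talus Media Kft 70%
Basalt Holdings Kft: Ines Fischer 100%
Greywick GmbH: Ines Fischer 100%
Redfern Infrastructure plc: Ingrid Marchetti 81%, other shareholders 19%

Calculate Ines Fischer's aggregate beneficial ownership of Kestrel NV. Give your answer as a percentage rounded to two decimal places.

49.14%

Ines reaches Kestrel along 4 paths.
Via Northlake → Talus: 99% × 63% × 70% = 43.659%.
Via Ironvale → Talus: 18% × 8% × 70% = 1.008%.
Via Meridian → Ironvale → Talus: 40% × 12% × 8% × 70% = 0.2688%.
Via Meridian → Talus: 40% × 15% × 70% = 4.2%.
Total: 43.659% + 1.008% + 0.2688% + 4.2% = 49.1358%.
Rounded: 49.14%.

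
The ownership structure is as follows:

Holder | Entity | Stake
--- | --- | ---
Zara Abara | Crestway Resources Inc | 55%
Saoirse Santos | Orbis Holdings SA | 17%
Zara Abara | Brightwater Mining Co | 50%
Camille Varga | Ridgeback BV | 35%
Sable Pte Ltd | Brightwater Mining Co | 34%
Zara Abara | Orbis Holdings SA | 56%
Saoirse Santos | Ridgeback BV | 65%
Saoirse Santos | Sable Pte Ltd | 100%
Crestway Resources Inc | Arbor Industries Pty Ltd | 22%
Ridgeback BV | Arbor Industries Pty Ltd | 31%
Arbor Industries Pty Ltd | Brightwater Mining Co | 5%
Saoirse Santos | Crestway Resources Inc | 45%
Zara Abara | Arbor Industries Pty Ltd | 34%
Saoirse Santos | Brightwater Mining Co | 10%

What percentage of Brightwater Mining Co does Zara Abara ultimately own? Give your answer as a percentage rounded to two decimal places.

52.31%

Zara reaches Brightwater along 3 paths.
Direct stake: 50% = 50%.
Via Arbor: 34% × 5% = 1.7%.
Via Crestway → Arbor: 55% × 22% × 5% = 0.605%.
Total: 50% + 1.7% + 0.605% = 52.305%.
Rounded: 52.31%.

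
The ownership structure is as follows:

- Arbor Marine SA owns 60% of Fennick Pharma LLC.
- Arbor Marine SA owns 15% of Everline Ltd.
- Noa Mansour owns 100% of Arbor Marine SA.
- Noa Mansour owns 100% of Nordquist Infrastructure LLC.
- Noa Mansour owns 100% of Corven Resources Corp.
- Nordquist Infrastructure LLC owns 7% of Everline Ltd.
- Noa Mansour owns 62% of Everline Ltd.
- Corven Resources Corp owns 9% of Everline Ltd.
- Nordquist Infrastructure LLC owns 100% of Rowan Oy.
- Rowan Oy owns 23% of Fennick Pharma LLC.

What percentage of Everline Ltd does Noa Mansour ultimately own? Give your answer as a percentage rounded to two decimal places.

93.00%

Noa reaches Everline along 4 paths.
Via Corven: 100% × 9% = 9%.
Via Nordquist: 100% × 7% = 7%.
Direct stake: 62% = 62%.
Via Arbor: 100% × 15% = 15%.
Total: 9% + 7% + 62% + 15% = 93%.
Rounded: 93.00%.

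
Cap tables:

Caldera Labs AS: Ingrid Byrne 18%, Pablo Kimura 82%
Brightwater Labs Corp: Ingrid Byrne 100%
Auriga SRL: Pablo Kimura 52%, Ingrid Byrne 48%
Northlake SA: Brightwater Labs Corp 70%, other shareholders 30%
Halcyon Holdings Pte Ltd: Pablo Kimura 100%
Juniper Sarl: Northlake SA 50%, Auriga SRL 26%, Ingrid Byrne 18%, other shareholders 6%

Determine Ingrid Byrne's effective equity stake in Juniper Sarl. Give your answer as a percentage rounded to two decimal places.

65.48%

Ingrid reaches Juniper along 3 paths.
Via Brightwater → Northlake: 100% × 70% × 50% = 35%.
Via Auriga: 48% × 26% = 12.48%.
Direct stake: 18% = 18%.
Total: 35% + 12.48% + 18% = 65.48%.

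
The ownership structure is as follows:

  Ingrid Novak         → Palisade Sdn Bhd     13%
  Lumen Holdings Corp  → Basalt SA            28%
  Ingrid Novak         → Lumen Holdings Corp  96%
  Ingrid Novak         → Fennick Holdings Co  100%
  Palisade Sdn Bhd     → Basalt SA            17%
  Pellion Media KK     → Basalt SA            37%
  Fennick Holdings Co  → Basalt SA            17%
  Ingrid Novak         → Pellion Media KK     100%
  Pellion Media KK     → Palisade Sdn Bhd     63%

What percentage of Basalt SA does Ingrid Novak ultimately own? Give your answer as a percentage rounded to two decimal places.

Ingrid reaches Basalt along 5 paths.
Via Pellion: 100% × 37% = 37%.
Via Lumen: 96% × 28% = 26.88%.
Via Fennick: 100% × 17% = 17%.
Via Pellion → Palisade: 100% × 63% × 17% = 10.71%.
Via Palisade: 13% × 17% = 2.21%.
Total: 37% + 26.88% + 17% + 10.71% + 2.21% = 93.8%.
Rounded: 93.80%.

93.80%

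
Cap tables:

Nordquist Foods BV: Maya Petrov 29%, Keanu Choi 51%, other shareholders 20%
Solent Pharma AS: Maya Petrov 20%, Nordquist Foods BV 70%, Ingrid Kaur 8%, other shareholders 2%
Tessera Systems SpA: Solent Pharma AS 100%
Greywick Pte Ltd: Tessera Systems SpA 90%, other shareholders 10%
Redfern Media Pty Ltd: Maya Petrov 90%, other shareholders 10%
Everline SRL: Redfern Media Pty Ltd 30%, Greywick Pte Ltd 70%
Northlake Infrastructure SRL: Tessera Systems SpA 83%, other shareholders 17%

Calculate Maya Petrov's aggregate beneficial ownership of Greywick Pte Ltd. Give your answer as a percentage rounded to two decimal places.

Maya reaches Greywick along 2 paths.
Via Solent → Tessera: 20% × 100% × 90% = 18%.
Via Nordquist → Solent → Tessera: 29% × 70% × 100% × 90% = 18.27%.
Total: 18% + 18.27% = 36.27%.

36.27%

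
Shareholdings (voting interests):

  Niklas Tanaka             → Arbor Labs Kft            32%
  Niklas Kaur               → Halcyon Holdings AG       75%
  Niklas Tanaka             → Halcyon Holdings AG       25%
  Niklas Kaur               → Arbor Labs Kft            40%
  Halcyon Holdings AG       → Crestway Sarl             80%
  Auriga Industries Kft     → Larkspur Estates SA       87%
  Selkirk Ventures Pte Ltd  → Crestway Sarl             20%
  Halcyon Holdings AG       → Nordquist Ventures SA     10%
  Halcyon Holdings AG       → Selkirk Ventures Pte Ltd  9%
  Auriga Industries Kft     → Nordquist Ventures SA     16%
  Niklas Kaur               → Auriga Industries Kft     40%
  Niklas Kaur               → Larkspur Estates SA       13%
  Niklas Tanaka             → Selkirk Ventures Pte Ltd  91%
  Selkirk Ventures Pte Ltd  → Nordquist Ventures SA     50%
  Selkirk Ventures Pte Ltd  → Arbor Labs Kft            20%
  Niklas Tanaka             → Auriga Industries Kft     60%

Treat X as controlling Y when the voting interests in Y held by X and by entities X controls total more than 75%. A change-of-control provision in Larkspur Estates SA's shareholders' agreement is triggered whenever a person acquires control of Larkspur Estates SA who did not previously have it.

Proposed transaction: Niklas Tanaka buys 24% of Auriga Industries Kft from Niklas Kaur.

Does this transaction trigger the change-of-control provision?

Yes

The purchase adds only to Niklas Tanaka's holdings (Niklas Kaur's stake shrinks), so Niklas Tanaka is the only person who could newly come to control Larkspur.
Niklas Tanaka holds 91% of Selkirk, so Niklas Tanaka controls Selkirk.
Neither Niklas Tanaka nor any entity Niklas Tanaka controls holds any voting interest in Larkspur.
So before the transaction, Niklas Tanaka does not control Larkspur.
After the purchase, Niklas Tanaka's direct stake in Auriga rises to 60% + 24% = 84%, and Niklas Kaur's stake falls to 16%.
Niklas Tanaka holds 84% of Auriga, so Niklas Tanaka controls Auriga.
Auriga holds 87% of Larkspur, so Niklas Tanaka controls Larkspur.
Niklas Tanaka did not control Larkspur before and does after, so the clause is triggered.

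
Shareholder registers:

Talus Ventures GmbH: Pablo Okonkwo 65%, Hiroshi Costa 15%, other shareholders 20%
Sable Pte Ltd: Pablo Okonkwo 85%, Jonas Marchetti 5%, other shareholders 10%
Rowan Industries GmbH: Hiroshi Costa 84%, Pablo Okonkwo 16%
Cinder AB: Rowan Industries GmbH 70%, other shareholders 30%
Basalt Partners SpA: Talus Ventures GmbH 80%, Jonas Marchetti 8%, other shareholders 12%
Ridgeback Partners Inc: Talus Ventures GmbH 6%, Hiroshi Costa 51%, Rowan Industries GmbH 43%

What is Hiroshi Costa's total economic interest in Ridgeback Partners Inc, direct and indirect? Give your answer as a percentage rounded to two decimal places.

Hiroshi reaches Ridgeback along 3 paths.
Via Talus: 15% × 6% = 0.9%.
Direct stake: 51% = 51%.
Via Rowan: 84% × 43% = 36.12%.
Total: 0.9% + 51% + 36.12% = 88.02%.

88.02%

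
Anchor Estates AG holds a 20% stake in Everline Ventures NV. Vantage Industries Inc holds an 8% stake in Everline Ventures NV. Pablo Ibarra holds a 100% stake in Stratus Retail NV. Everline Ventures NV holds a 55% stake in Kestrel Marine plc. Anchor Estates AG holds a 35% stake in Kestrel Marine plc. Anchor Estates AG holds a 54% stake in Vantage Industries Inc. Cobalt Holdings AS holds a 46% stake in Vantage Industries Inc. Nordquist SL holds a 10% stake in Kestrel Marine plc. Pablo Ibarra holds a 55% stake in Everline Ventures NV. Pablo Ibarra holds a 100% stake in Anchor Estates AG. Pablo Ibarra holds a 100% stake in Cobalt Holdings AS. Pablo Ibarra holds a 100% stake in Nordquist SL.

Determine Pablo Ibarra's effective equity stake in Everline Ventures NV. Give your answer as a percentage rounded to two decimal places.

Pablo reaches Everline along 4 paths.
Via Anchor: 100% × 20% = 20%.
Direct stake: 55% = 55%.
Via Anchor → Vantage: 100% × 54% × 8% = 4.32%.
Via Cobalt → Vantage: 100% × 46% × 8% = 3.68%.
Total: 20% + 55% + 4.32% + 3.68% = 83%.
Rounded: 83.00%.

83.00%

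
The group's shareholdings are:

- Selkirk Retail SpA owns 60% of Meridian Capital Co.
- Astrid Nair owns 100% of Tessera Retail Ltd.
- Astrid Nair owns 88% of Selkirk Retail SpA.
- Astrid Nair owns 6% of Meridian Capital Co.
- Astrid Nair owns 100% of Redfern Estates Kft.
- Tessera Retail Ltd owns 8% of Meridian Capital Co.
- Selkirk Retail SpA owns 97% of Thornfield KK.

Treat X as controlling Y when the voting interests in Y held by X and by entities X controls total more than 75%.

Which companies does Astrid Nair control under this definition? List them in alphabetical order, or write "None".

Redfern Estates Kft, Selkirk Retail SpA, Tessera Retail Ltd, Thornfield KK

Astrid holds 88% of Selkirk, so Astrid controls Selkirk.
Astrid holds 100% of Tessera, so Astrid controls Tessera.
Selkirk holds 97% of Thornfield, so Astrid controls Thornfield.
Astrid holds 100% of Redfern, so Astrid controls Redfern.
No other company's threshold is met.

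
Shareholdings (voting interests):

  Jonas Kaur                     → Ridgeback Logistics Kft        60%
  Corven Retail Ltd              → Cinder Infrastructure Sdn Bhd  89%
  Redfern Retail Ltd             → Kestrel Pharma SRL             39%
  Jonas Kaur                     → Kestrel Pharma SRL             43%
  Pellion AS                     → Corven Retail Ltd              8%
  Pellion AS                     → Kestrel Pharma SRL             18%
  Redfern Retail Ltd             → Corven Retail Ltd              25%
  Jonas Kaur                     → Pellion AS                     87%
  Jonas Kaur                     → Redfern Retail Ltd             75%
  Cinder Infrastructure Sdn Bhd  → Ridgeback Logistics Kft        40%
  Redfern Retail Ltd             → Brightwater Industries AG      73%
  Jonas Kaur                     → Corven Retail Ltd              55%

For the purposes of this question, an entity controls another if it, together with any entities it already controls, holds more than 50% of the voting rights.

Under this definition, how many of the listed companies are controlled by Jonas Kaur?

7

Jonas holds 75% of Redfern, so Jonas controls Redfern.
Jonas holds 87% of Pellion, so Jonas controls Pellion.
Redfern and Jonas and Pellion together hold 25% + 55% + 8% = 88% of Corven, so Jonas controls Corven.
Redfern and Pellion and Jonas together hold 39% + 18% + 43% = 100% of Kestrel, so Jonas controls Kestrel.
Corven holds 89% of Cinder, so Jonas controls Cinder.
Redfern holds 73% of Brightwater, so Jonas controls Brightwater.
Jonas and Cinder together hold 60% + 40% = 100% of Ridgeback, so Jonas controls Ridgeback.
Jonas controls 7 companies.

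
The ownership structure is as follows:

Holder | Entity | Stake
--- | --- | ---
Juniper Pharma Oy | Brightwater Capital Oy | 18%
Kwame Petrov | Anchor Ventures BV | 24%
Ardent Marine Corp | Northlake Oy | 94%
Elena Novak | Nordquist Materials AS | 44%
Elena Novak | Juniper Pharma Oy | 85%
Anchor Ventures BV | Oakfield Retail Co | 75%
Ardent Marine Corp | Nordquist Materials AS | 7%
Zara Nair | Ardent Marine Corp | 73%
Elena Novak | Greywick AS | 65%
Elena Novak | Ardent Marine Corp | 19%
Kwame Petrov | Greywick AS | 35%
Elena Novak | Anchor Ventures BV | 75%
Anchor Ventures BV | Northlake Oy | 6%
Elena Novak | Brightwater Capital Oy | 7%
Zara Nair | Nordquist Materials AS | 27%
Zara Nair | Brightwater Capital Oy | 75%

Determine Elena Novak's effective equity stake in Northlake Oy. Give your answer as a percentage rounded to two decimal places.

22.36%

Elena reaches Northlake along 2 paths.
Via Anchor: 75% × 6% = 4.5%.
Via Ardent: 19% × 94% = 17.86%.
Total: 4.5% + 17.86% = 22.36%.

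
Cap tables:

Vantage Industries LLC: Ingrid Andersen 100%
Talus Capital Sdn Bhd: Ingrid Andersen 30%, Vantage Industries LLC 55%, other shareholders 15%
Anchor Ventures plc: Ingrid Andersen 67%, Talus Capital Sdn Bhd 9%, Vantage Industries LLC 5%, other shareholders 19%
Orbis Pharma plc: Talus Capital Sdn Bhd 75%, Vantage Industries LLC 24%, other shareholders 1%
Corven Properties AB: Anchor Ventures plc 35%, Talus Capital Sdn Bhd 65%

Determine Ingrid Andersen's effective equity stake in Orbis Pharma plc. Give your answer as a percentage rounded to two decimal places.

Ingrid reaches Orbis along 3 paths.
Via Talus: 30% × 75% = 22.5%.
Via Vantage → Talus: 100% × 55% × 75% = 41.25%.
Via Vantage: 100% × 24% = 24%.
Total: 22.5% + 41.25% + 24% = 87.75%.

87.75%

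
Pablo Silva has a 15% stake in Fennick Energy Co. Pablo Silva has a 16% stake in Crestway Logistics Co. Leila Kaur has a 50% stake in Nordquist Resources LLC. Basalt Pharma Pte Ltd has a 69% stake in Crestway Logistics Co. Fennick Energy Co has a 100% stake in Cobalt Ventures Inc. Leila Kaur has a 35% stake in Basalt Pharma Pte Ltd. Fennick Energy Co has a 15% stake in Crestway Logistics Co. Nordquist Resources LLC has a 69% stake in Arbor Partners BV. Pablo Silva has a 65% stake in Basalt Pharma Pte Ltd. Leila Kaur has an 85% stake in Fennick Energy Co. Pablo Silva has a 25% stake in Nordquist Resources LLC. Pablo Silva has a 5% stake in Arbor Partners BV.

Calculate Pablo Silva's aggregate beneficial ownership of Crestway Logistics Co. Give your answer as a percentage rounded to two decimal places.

63.10%

Pablo reaches Crestway along 3 paths.
Via Basalt: 65% × 69% = 44.85%.
Via Fennick: 15% × 15% = 2.25%.
Direct stake: 16% = 16%.
Total: 44.85% + 2.25% + 16% = 63.1%.
Rounded: 63.10%.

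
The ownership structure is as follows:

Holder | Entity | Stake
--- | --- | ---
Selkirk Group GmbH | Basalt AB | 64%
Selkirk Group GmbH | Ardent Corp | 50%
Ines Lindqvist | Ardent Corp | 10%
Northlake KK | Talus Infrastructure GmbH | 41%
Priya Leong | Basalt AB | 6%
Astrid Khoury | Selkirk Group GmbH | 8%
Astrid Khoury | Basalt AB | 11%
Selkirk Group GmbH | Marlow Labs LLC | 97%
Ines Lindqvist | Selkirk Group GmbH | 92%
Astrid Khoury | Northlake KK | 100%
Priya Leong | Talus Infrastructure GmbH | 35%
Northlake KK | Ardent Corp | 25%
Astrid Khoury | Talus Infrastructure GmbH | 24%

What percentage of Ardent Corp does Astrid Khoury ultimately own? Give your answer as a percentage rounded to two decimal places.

29.00%

Astrid reaches Ardent along 2 paths.
Via Northlake: 100% × 25% = 25%.
Via Selkirk: 8% × 50% = 4%.
Total: 25% + 4% = 29%.
Rounded: 29.00%.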